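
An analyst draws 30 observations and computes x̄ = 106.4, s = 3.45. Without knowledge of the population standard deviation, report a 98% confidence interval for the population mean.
(104.85, 107.95)

t-interval (σ unknown):
df = n - 1 = 29
t* = 2.462 for 98% confidence

Margin of error = t* · s/√n = 2.462 · 3.45/√30 = 1.55

CI: (104.85, 107.95)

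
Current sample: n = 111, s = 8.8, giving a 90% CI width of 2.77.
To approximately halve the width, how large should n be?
n ≈ 444

CI width ∝ 1/√n
To reduce width by factor 2, need √n to grow by 2 → need 2² = 4 times as many samples.

Current: n = 111, width = 2.77
New: n = 444, width ≈ 1.38

Width reduced by factor of 2.77/1.38 = 2.01.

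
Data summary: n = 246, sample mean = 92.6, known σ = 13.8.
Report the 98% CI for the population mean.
(90.55, 94.65)

z-interval (σ known):
z* = 2.326 for 98% confidence

Margin of error = z* · σ/√n = 2.326 · 13.8/√246 = 2.05

CI: (92.6 - 2.05, 92.6 + 2.05) = (90.55, 94.65)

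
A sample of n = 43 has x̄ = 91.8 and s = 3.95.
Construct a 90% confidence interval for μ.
(90.79, 92.81)

t-interval (σ unknown):
df = n - 1 = 42
t* = 1.682 for 90% confidence

Margin of error = t* · s/√n = 1.682 · 3.95/√43 = 1.01

CI: (90.79, 92.81)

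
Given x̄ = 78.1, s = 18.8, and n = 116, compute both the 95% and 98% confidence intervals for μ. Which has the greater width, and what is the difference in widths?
98% CI is wider by 1.32

df = 115
95% CI: t* = 1.981, (74.64, 81.56), width = 2 · t* · s/√n = 6.92
98% CI: t* = 2.359, (73.98, 82.22), width = 2 · t* · s/√n = 8.24

The 98% CI is wider by 8.24 - 6.92 = 1.32.
Higher confidence requires a wider interval.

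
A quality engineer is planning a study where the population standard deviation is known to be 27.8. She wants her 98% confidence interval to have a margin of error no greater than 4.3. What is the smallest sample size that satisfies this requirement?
n ≥ 227

For margin E ≤ 4.3:
n ≥ (z* · σ / E)²
n ≥ (2.326 · 27.8 / 4.3)²
n ≥ 226.14

Minimum n = 227 (rounding up)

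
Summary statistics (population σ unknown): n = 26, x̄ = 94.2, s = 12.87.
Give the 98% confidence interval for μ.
(87.93, 100.47)

t-interval (σ unknown):
df = n - 1 = 25
t* = 2.485 for 98% confidence

Margin of error = t* · s/√n = 2.485 · 12.87/√26 = 6.27

CI: (87.93, 100.47)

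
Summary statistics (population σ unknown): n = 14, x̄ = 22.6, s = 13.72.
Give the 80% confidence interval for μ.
(17.65, 27.55)

t-interval (σ unknown):
df = n - 1 = 13
t* = 1.350 for 80% confidence

Margin of error = t* · s/√n = 1.350 · 13.72/√14 = 4.95

CI: (17.65, 27.55)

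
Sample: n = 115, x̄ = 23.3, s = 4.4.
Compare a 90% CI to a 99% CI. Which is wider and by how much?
99% CI is wider by 0.79

df = 114
90% CI: t* = 1.658, (22.62, 23.98), width = 2 · t* · s/√n = 1.36
99% CI: t* = 2.620, (22.23, 24.37), width = 2 · t* · s/√n = 2.15

The 99% CI is wider by 2.15 - 1.36 = 0.79.
Higher confidence requires a wider interval.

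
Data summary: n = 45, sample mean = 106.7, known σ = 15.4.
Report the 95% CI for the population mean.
(102.20, 111.20)

z-interval (σ known):
z* = 1.960 for 95% confidence

Margin of error = z* · σ/√n = 1.960 · 15.4/√45 = 4.50

CI: (106.7 - 4.50, 106.7 + 4.50) = (102.20, 111.20)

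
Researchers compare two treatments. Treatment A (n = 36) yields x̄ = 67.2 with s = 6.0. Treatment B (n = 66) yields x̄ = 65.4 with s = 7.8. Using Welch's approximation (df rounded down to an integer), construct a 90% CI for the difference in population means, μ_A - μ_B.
(-0.50, 4.10)

Difference: x̄₁ - x̄₂ = 1.80
SE = √(s₁²/n₁ + s₂²/n₂) = √(6.0²/36 + 7.8²/66) = 1.3863
df = 88.69 → 88 (Welch–Satterthwaite, rounded down)
t* = 1.662

CI: 1.80 ± 1.662 · 1.3863 = 1.80 ± 2.30 = (-0.50, 4.10)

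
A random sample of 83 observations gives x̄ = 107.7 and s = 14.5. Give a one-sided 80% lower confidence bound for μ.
μ ≥ 106.35

Lower bound (one-sided):
t* = 0.846 (one-sided for 80%)
Lower bound = x̄ - t* · s/√n = 107.7 - 0.846 · 14.5/√83 = 106.35

We are 80% confident that μ ≥ 106.35.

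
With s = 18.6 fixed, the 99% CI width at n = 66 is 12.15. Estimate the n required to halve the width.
n ≈ 264

CI width ∝ 1/√n
To reduce width by factor 2, need √n to grow by 2 → need 2² = 4 times as many samples.

Current: n = 66, width = 12.15
New: n = 264, width ≈ 5.94

Width reduced by factor of 12.15/5.94 = 2.05.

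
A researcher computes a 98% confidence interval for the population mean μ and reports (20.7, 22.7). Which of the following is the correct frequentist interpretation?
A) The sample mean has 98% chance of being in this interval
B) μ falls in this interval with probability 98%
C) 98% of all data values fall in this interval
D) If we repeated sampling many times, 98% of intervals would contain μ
D

A) Wrong — x̄ is observed and sits in the interval by construction.
B) Wrong — μ is fixed; the randomness lives in the interval, not in μ.
C) Wrong — a CI is about the parameter μ, not individual data values.
D) Correct — this is the frequentist long-run coverage interpretation.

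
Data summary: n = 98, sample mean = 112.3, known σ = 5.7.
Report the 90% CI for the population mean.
(111.35, 113.25)

z-interval (σ known):
z* = 1.645 for 90% confidence

Margin of error = z* · σ/√n = 1.645 · 5.7/√98 = 0.95

CI: (112.3 - 0.95, 112.3 + 0.95) = (111.35, 113.25)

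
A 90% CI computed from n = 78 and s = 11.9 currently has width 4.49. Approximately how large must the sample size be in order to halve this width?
n ≈ 312

CI width ∝ 1/√n
To reduce width by factor 2, need √n to grow by 2 → need 2² = 4 times as many samples.

Current: n = 78, width = 4.49
New: n = 312, width ≈ 2.22

Width reduced by factor of 4.49/2.22 = 2.02.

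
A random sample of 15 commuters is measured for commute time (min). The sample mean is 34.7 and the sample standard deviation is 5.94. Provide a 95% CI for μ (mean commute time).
(31.41, 37.99)

t-interval (σ unknown):
df = n - 1 = 14
t* = 2.145 for 95% confidence

Margin of error = t* · s/√n = 2.145 · 5.94/√15 = 3.29

CI: (31.41, 37.99)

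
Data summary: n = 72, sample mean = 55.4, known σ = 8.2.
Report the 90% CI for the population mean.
(53.81, 56.99)

z-interval (σ known):
z* = 1.645 for 90% confidence

Margin of error = z* · σ/√n = 1.645 · 8.2/√72 = 1.59

CI: (55.4 - 1.59, 55.4 + 1.59) = (53.81, 56.99)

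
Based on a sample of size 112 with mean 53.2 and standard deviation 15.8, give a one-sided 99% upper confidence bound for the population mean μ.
μ ≤ 56.72

Upper bound (one-sided):
t* = 2.360 (one-sided for 99%)
Upper bound = x̄ + t* · s/√n = 53.2 + 2.360 · 15.8/√112 = 56.72

We are 99% confident that μ ≤ 56.72.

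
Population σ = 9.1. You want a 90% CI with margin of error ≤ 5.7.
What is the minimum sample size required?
n ≥ 7

For margin E ≤ 5.7:
n ≥ (z* · σ / E)²
n ≥ (1.645 · 9.1 / 5.7)²
n ≥ 6.90

Minimum n = 7 (rounding up)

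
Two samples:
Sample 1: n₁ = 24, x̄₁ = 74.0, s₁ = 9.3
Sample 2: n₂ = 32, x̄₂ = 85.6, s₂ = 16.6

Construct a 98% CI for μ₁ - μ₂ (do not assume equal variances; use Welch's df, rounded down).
(-20.00, -3.20)

Difference: x̄₁ - x̄₂ = -11.60
SE = √(s₁²/n₁ + s₂²/n₂) = √(9.3²/24 + 16.6²/32) = 3.4950
df = 50.46 → 50 (Welch–Satterthwaite, rounded down)
t* = 2.403

CI: -11.60 ± 2.403 · 3.4950 = -11.60 ± 8.40 = (-20.00, -3.20)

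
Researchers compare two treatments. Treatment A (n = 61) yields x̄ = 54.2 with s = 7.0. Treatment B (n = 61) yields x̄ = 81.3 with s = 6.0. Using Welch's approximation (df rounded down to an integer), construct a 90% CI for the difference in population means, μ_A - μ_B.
(-29.06, -25.14)

Difference: x̄₁ - x̄₂ = -27.10
SE = √(s₁²/n₁ + s₂²/n₂) = √(7.0²/61 + 6.0²/61) = 1.1804
df = 117.26 → 117 (Welch–Satterthwaite, rounded down)
t* = 1.658

CI: -27.10 ± 1.658 · 1.1804 = -27.10 ± 1.96 = (-29.06, -25.14)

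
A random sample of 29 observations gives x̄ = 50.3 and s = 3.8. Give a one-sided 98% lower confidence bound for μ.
μ ≥ 48.78

Lower bound (one-sided):
t* = 2.154 (one-sided for 98%)
Lower bound = x̄ - t* · s/√n = 50.3 - 2.154 · 3.8/√29 = 48.78

We are 98% confident that μ ≥ 48.78.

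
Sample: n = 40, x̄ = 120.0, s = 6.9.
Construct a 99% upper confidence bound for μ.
μ ≤ 122.65

Upper bound (one-sided):
t* = 2.426 (one-sided for 99%)
Upper bound = x̄ + t* · s/√n = 120.0 + 2.426 · 6.9/√40 = 122.65

We are 99% confident that μ ≤ 122.65.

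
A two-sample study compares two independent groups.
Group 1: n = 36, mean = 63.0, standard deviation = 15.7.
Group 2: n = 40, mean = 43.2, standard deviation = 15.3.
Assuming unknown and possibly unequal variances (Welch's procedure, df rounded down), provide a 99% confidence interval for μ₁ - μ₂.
(10.37, 29.23)

Difference: x̄₁ - x̄₂ = 19.80
SE = √(s₁²/n₁ + s₂²/n₂) = √(15.7²/36 + 15.3²/40) = 3.5636
df = 72.72 → 72 (Welch–Satterthwaite, rounded down)
t* = 2.646

CI: 19.80 ± 2.646 · 3.5636 = 19.80 ± 9.43 = (10.37, 29.23)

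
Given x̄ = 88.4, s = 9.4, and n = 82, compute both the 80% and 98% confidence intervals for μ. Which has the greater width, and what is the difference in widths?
98% CI is wider by 2.25

df = 81
80% CI: t* = 1.292, (87.06, 89.74), width = 2 · t* · s/√n = 2.68
98% CI: t* = 2.373, (85.94, 90.86), width = 2 · t* · s/√n = 4.93

The 98% CI is wider by 4.93 - 2.68 = 2.25.
Higher confidence requires a wider interval.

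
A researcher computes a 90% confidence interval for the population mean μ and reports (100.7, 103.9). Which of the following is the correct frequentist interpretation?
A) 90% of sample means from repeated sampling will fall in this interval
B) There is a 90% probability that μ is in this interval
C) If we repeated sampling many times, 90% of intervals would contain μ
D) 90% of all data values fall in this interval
C

A) Wrong — coverage applies to intervals containing μ, not to future x̄ values.
B) Wrong — μ is fixed; the randomness lives in the interval, not in μ.
C) Correct — this is the frequentist long-run coverage interpretation.
D) Wrong — a CI is about the parameter μ, not individual data values.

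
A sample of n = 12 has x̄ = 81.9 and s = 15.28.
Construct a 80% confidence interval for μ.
(75.89, 87.91)

t-interval (σ unknown):
df = n - 1 = 11
t* = 1.363 for 80% confidence

Margin of error = t* · s/√n = 1.363 · 15.28/√12 = 6.01

CI: (75.89, 87.91)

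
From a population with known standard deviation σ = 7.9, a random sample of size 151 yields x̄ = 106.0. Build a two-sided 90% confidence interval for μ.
(104.94, 107.06)

z-interval (σ known):
z* = 1.645 for 90% confidence

Margin of error = z* · σ/√n = 1.645 · 7.9/√151 = 1.06

CI: (106.0 - 1.06, 106.0 + 1.06) = (104.94, 107.06)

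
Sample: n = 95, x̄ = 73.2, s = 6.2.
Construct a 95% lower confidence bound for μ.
μ ≥ 72.14

Lower bound (one-sided):
t* = 1.661 (one-sided for 95%)
Lower bound = x̄ - t* · s/√n = 73.2 - 1.661 · 6.2/√95 = 72.14

We are 95% confident that μ ≥ 72.14.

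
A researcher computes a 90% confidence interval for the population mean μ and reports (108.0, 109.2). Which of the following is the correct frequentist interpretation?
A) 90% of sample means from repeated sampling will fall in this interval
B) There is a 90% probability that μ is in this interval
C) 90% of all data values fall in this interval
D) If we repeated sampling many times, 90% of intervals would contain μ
D

A) Wrong — coverage applies to intervals containing μ, not to future x̄ values.
B) Wrong — μ is fixed; the randomness lives in the interval, not in μ.
C) Wrong — a CI is about the parameter μ, not individual data values.
D) Correct — this is the frequentist long-run coverage interpretation.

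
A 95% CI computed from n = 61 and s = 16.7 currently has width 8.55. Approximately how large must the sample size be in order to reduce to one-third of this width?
n ≈ 549

CI width ∝ 1/√n
To reduce width by factor 3, need √n to grow by 3 → need 3² = 9 times as many samples.

Current: n = 61, width = 8.55
New: n = 549, width ≈ 2.80

Width reduced by factor of 8.55/2.80 = 3.05.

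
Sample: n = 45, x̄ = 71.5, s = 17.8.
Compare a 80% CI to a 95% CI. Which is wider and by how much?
95% CI is wider by 3.79

df = 44
80% CI: t* = 1.301, (68.05, 74.95), width = 2 · t* · s/√n = 6.90
95% CI: t* = 2.015, (66.15, 76.85), width = 2 · t* · s/√n = 10.69

The 95% CI is wider by 10.69 - 6.90 = 3.79.
Higher confidence requires a wider interval.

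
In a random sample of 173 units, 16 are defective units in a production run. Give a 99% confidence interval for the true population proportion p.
(0.036, 0.149)

Proportion CI:
p̂ = 16/173 = 0.09249
SE = √(p̂(1-p̂)/n) = √(0.09249 · 0.90751 / 173) = 0.02203

z* = 2.576
Margin = z* · SE = 2.576 · 0.02203 = 0.0567

CI: 0.09249 ± 0.0567 = (0.036, 0.149)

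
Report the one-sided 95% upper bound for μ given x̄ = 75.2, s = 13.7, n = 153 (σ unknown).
μ ≤ 77.03

Upper bound (one-sided):
t* = 1.655 (one-sided for 95%)
Upper bound = x̄ + t* · s/√n = 75.2 + 1.655 · 13.7/√153 = 77.03

We are 95% confident that μ ≤ 77.03.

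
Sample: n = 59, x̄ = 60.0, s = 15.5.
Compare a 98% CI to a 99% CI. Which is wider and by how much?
99% CI is wider by 1.10

df = 58
98% CI: t* = 2.392, (55.17, 64.83), width = 2 · t* · s/√n = 9.65
99% CI: t* = 2.663, (54.63, 65.37), width = 2 · t* · s/√n = 10.75

The 99% CI is wider by 10.75 - 9.65 = 1.10.
Higher confidence requires a wider interval.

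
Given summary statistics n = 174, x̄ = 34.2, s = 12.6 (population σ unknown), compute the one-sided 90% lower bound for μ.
μ ≥ 32.97

Lower bound (one-sided):
t* = 1.286 (one-sided for 90%)
Lower bound = x̄ - t* · s/√n = 34.2 - 1.286 · 12.6/√174 = 32.97

We are 90% confident that μ ≥ 32.97.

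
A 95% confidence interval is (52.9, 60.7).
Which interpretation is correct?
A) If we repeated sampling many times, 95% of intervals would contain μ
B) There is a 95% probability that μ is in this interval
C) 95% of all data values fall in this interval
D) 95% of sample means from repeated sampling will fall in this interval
A

A) Correct — this is the frequentist long-run coverage interpretation.
B) Wrong — μ is fixed; the randomness lives in the interval, not in μ.
C) Wrong — a CI is about the parameter μ, not individual data values.
D) Wrong — coverage applies to intervals containing μ, not to future x̄ values.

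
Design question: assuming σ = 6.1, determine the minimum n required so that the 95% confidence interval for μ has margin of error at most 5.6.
n ≥ 5

For margin E ≤ 5.6:
n ≥ (z* · σ / E)²
n ≥ (1.960 · 6.1 / 5.6)²
n ≥ 4.56

Minimum n = 5 (rounding up)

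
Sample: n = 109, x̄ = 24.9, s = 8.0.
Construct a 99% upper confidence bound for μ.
μ ≤ 26.71

Upper bound (one-sided):
t* = 2.361 (one-sided for 99%)
Upper bound = x̄ + t* · s/√n = 24.9 + 2.361 · 8.0/√109 = 26.71

We are 99% confident that μ ≤ 26.71.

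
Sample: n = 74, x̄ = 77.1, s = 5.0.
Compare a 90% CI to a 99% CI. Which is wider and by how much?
99% CI is wider by 1.13

df = 73
90% CI: t* = 1.666, (76.13, 78.07), width = 2 · t* · s/√n = 1.94
99% CI: t* = 2.645, (75.56, 78.64), width = 2 · t* · s/√n = 3.07

The 99% CI is wider by 3.07 - 1.94 = 1.13.
Higher confidence requires a wider interval.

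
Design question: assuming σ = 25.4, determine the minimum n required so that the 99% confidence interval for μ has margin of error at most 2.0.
n ≥ 1071

For margin E ≤ 2.0:
n ≥ (z* · σ / E)²
n ≥ (2.576 · 25.4 / 2.0)²
n ≥ 1070.28

Minimum n = 1071 (rounding up)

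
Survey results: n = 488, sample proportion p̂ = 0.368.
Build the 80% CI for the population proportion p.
(0.340, 0.396)

Proportion CI:
SE = √(p̂(1-p̂)/n) = √(0.368 · 0.632 / 488) = 0.02183

z* = 1.282
Margin = z* · SE = 1.282 · 0.02183 = 0.0280

CI: 0.368 ± 0.0280 = (0.340, 0.396)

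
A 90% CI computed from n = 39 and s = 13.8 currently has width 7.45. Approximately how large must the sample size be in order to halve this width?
n ≈ 156

CI width ∝ 1/√n
To reduce width by factor 2, need √n to grow by 2 → need 2² = 4 times as many samples.

Current: n = 39, width = 7.45
New: n = 156, width ≈ 3.66

Width reduced by factor of 7.45/3.66 = 2.04.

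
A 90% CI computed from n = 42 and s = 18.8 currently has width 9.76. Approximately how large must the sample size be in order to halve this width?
n ≈ 168

CI width ∝ 1/√n
To reduce width by factor 2, need √n to grow by 2 → need 2² = 4 times as many samples.

Current: n = 42, width = 9.76
New: n = 168, width ≈ 4.80

Width reduced by factor of 9.76/4.80 = 2.03.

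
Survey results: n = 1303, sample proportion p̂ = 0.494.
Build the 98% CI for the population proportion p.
(0.462, 0.526)

Proportion CI:
SE = √(p̂(1-p̂)/n) = √(0.494 · 0.506 / 1303) = 0.01385

z* = 2.326
Margin = z* · SE = 2.326 · 0.01385 = 0.0322

CI: 0.494 ± 0.0322 = (0.462, 0.526)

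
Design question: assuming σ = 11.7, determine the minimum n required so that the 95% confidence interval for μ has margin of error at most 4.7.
n ≥ 24

For margin E ≤ 4.7:
n ≥ (z* · σ / E)²
n ≥ (1.960 · 11.7 / 4.7)²
n ≥ 23.81

Minimum n = 24 (rounding up)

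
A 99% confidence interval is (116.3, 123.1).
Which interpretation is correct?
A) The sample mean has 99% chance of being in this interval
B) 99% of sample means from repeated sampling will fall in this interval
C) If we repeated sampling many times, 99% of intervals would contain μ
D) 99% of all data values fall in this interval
C

A) Wrong — x̄ is observed and sits in the interval by construction.
B) Wrong — coverage applies to intervals containing μ, not to future x̄ values.
C) Correct — this is the frequentist long-run coverage interpretation.
D) Wrong — a CI is about the parameter μ, not individual data values.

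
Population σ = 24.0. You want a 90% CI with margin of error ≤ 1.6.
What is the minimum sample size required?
n ≥ 609

For margin E ≤ 1.6:
n ≥ (z* · σ / E)²
n ≥ (1.645 · 24.0 / 1.6)²
n ≥ 608.86

Minimum n = 609 (rounding up)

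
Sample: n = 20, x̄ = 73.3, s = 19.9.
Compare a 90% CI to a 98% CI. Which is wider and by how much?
98% CI is wider by 7.21

df = 19
90% CI: t* = 1.729, (65.61, 80.99), width = 2 · t* · s/√n = 15.39
98% CI: t* = 2.539, (62.00, 84.60), width = 2 · t* · s/√n = 22.60

The 98% CI is wider by 22.60 - 15.39 = 7.21.
Higher confidence requires a wider interval.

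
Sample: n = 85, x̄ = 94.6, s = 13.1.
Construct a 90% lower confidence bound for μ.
μ ≥ 92.76

Lower bound (one-sided):
t* = 1.292 (one-sided for 90%)
Lower bound = x̄ - t* · s/√n = 94.6 - 1.292 · 13.1/√85 = 92.76

We are 90% confident that μ ≥ 92.76.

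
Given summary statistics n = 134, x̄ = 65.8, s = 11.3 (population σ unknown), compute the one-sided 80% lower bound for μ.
μ ≥ 64.98

Lower bound (one-sided):
t* = 0.844 (one-sided for 80%)
Lower bound = x̄ - t* · s/√n = 65.8 - 0.844 · 11.3/√134 = 64.98

We are 80% confident that μ ≥ 64.98.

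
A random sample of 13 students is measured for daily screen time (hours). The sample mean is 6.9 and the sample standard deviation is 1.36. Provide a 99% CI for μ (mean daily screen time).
(5.75, 8.05)

t-interval (σ unknown):
df = n - 1 = 12
t* = 3.055 for 99% confidence

Margin of error = t* · s/√n = 3.055 · 1.36/√13 = 1.15

CI: (5.75, 8.05)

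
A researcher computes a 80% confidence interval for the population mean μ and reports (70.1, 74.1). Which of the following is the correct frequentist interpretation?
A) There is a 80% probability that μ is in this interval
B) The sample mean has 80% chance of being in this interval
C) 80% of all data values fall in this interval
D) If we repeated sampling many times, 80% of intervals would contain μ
D

A) Wrong — μ is fixed; the randomness lives in the interval, not in μ.
B) Wrong — x̄ is observed and sits in the interval by construction.
C) Wrong — a CI is about the parameter μ, not individual data values.
D) Correct — this is the frequentist long-run coverage interpretation.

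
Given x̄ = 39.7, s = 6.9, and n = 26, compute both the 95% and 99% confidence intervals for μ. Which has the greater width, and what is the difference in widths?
99% CI is wider by 1.96

df = 25
95% CI: t* = 2.060, (36.91, 42.49), width = 2 · t* · s/√n = 5.58
99% CI: t* = 2.787, (35.93, 43.47), width = 2 · t* · s/√n = 7.54

The 99% CI is wider by 7.54 - 5.58 = 1.96.
Higher confidence requires a wider interval.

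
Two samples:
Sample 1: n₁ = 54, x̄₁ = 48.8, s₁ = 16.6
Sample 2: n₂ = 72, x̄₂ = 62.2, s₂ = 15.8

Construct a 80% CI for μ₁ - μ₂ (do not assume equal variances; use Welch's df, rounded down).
(-17.17, -9.63)

Difference: x̄₁ - x̄₂ = -13.40
SE = √(s₁²/n₁ + s₂²/n₂) = √(16.6²/54 + 15.8²/72) = 2.9275
df = 111.18 → 111 (Welch–Satterthwaite, rounded down)
t* = 1.289

CI: -13.40 ± 1.289 · 2.9275 = -13.40 ± 3.77 = (-17.17, -9.63)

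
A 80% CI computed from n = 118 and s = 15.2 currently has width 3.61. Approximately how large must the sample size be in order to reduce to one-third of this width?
n ≈ 1062

CI width ∝ 1/√n
To reduce width by factor 3, need √n to grow by 3 → need 3² = 9 times as many samples.

Current: n = 118, width = 3.61
New: n = 1062, width ≈ 1.20

Width reduced by factor of 3.61/1.20 = 3.01.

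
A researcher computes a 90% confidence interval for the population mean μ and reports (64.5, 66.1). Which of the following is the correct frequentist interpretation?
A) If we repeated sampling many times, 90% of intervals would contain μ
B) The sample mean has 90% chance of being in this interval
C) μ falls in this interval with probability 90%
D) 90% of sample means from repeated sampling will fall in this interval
A

A) Correct — this is the frequentist long-run coverage interpretation.
B) Wrong — x̄ is observed and sits in the interval by construction.
C) Wrong — μ is fixed; the randomness lives in the interval, not in μ.
D) Wrong — coverage applies to intervals containing μ, not to future x̄ values.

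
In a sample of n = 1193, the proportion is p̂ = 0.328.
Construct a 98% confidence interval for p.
(0.296, 0.360)

Proportion CI:
SE = √(p̂(1-p̂)/n) = √(0.328 · 0.672 / 1193) = 0.01359

z* = 2.326
Margin = z* · SE = 2.326 · 0.01359 = 0.0316

CI: 0.328 ± 0.0316 = (0.296, 0.360)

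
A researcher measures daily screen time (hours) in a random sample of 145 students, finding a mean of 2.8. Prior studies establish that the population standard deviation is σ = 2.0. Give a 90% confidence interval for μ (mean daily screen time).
(2.53, 3.07)

z-interval (σ known):
z* = 1.645 for 90% confidence

Margin of error = z* · σ/√n = 1.645 · 2.0/√145 = 0.27

CI: (2.8 - 0.27, 2.8 + 0.27) = (2.53, 3.07)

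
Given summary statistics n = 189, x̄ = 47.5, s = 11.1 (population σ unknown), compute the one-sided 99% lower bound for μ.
μ ≥ 45.61

Lower bound (one-sided):
t* = 2.346 (one-sided for 99%)
Lower bound = x̄ - t* · s/√n = 47.5 - 2.346 · 11.1/√189 = 45.61

We are 99% confident that μ ≥ 45.61.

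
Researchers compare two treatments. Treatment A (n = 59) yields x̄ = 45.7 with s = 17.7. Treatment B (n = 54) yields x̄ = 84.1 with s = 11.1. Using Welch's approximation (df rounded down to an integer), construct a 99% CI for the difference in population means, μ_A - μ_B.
(-45.64, -31.16)

Difference: x̄₁ - x̄₂ = -38.40
SE = √(s₁²/n₁ + s₂²/n₂) = √(17.7²/59 + 11.1²/54) = 2.7553
df = 98.63 → 98 (Welch–Satterthwaite, rounded down)
t* = 2.627

CI: -38.40 ± 2.627 · 2.7553 = -38.40 ± 7.24 = (-45.64, -31.16)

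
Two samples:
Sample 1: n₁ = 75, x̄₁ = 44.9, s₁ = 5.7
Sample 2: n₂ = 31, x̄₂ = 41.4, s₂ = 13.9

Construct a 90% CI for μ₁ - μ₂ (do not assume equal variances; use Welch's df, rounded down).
(-0.87, 7.87)

Difference: x̄₁ - x̄₂ = 3.50
SE = √(s₁²/n₁ + s₂²/n₂) = √(5.7²/75 + 13.9²/31) = 2.5818
df = 34.25 → 34 (Welch–Satterthwaite, rounded down)
t* = 1.691

CI: 3.50 ± 1.691 · 2.5818 = 3.50 ± 4.37 = (-0.87, 7.87)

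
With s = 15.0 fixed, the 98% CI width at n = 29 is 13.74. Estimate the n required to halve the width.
n ≈ 116

CI width ∝ 1/√n
To reduce width by factor 2, need √n to grow by 2 → need 2² = 4 times as many samples.

Current: n = 29, width = 13.74
New: n = 116, width ≈ 6.57

Width reduced by factor of 13.74/6.57 = 2.09.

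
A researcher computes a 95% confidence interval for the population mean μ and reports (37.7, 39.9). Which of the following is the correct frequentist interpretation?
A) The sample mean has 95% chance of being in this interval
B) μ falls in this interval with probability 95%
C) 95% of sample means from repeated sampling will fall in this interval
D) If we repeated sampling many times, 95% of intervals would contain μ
D

A) Wrong — x̄ is observed and sits in the interval by construction.
B) Wrong — μ is fixed; the randomness lives in the interval, not in μ.
C) Wrong — coverage applies to intervals containing μ, not to future x̄ values.
D) Correct — this is the frequentist long-run coverage interpretation.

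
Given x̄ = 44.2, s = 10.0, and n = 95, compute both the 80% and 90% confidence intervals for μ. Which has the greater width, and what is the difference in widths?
90% CI is wider by 0.76

df = 94
80% CI: t* = 1.291, (42.88, 45.52), width = 2 · t* · s/√n = 2.65
90% CI: t* = 1.661, (42.50, 45.90), width = 2 · t* · s/√n = 3.41

The 90% CI is wider by 3.41 - 2.65 = 0.76.
Higher confidence requires a wider interval.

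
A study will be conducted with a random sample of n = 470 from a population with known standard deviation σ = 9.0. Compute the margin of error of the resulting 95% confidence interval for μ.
Margin of error = 0.81

Margin of error = z* · σ/√n
= 1.960 · 9.0/√470
= 1.960 · 9.0/21.6795
= 0.81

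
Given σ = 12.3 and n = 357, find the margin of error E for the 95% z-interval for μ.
Margin of error = 1.28

Margin of error = z* · σ/√n
= 1.960 · 12.3/√357
= 1.960 · 12.3/18.8944
= 1.28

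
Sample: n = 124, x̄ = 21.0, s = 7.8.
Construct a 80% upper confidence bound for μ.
μ ≤ 21.59

Upper bound (one-sided):
t* = 0.845 (one-sided for 80%)
Upper bound = x̄ + t* · s/√n = 21.0 + 0.845 · 7.8/√124 = 21.59

We are 80% confident that μ ≤ 21.59.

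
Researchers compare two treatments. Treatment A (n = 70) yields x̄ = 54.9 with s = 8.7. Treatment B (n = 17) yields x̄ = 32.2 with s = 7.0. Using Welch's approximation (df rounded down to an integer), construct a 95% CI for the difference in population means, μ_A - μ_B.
(18.63, 26.77)

Difference: x̄₁ - x̄₂ = 22.70
SE = √(s₁²/n₁ + s₂²/n₂) = √(8.7²/70 + 7.0²/17) = 1.9909
df = 29.30 → 29 (Welch–Satterthwaite, rounded down)
t* = 2.045

CI: 22.70 ± 2.045 · 1.9909 = 22.70 ± 4.07 = (18.63, 26.77)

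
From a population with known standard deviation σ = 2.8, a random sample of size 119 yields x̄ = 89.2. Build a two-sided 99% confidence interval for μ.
(88.54, 89.86)

z-interval (σ known):
z* = 2.576 for 99% confidence

Margin of error = z* · σ/√n = 2.576 · 2.8/√119 = 0.66

CI: (89.2 - 0.66, 89.2 + 0.66) = (88.54, 89.86)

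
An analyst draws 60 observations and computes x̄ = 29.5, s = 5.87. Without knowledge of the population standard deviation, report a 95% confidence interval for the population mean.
(27.98, 31.02)

t-interval (σ unknown):
df = n - 1 = 59
t* = 2.001 for 95% confidence

Margin of error = t* · s/√n = 2.001 · 5.87/√60 = 1.52

CI: (27.98, 31.02)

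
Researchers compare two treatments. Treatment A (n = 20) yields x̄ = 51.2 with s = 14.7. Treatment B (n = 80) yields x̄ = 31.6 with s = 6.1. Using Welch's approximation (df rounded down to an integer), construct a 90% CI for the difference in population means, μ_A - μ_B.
(13.81, 25.39)

Difference: x̄₁ - x̄₂ = 19.60
SE = √(s₁²/n₁ + s₂²/n₂) = √(14.7²/20 + 6.1²/80) = 3.3570
df = 20.66 → 20 (Welch–Satterthwaite, rounded down)
t* = 1.725

CI: 19.60 ± 1.725 · 3.3570 = 19.60 ± 5.79 = (13.81, 25.39)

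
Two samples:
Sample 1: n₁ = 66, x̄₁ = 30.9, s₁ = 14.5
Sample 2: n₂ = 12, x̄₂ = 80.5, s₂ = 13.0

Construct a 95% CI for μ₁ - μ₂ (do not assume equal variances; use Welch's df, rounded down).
(-58.41, -40.79)

Difference: x̄₁ - x̄₂ = -49.60
SE = √(s₁²/n₁ + s₂²/n₂) = √(14.5²/66 + 13.0²/12) = 4.1556
df = 16.40 → 16 (Welch–Satterthwaite, rounded down)
t* = 2.120

CI: -49.60 ± 2.120 · 4.1556 = -49.60 ± 8.81 = (-58.41, -40.79)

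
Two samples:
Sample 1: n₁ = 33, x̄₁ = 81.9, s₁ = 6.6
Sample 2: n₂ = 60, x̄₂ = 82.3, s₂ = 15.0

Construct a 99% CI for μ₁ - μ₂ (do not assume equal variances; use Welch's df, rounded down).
(-6.33, 5.53)

Difference: x̄₁ - x̄₂ = -0.40
SE = √(s₁²/n₁ + s₂²/n₂) = √(6.6²/33 + 15.0²/60) = 2.2517
df = 87.79 → 87 (Welch–Satterthwaite, rounded down)
t* = 2.634

CI: -0.40 ± 2.634 · 2.2517 = -0.40 ± 5.93 = (-6.33, 5.53)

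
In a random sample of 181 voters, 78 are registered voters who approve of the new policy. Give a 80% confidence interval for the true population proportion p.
(0.384, 0.478)

Proportion CI:
p̂ = 78/181 = 0.43094
SE = √(p̂(1-p̂)/n) = √(0.43094 · 0.56906 / 181) = 0.03681

z* = 1.282
Margin = z* · SE = 1.282 · 0.03681 = 0.0472

CI: 0.43094 ± 0.0472 = (0.384, 0.478)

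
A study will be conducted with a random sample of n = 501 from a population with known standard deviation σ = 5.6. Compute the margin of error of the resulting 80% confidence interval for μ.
Margin of error = 0.32

Margin of error = z* · σ/√n
= 1.282 · 5.6/√501
= 1.282 · 5.6/22.3830
= 0.32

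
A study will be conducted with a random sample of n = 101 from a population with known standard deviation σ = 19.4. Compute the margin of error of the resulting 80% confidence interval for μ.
Margin of error = 2.47

Margin of error = z* · σ/√n
= 1.282 · 19.4/√101
= 1.282 · 19.4/10.0499
= 2.47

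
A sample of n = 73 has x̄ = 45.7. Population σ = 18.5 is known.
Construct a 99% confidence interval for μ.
(40.12, 51.28)

z-interval (σ known):
z* = 2.576 for 99% confidence

Margin of error = z* · σ/√n = 2.576 · 18.5/√73 = 5.58

CI: (45.7 - 5.58, 45.7 + 5.58) = (40.12, 51.28)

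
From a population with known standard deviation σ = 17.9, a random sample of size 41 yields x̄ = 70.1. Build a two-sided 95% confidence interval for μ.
(64.62, 75.58)

z-interval (σ known):
z* = 1.960 for 95% confidence

Margin of error = z* · σ/√n = 1.960 · 17.9/√41 = 5.48

CI: (70.1 - 5.48, 70.1 + 5.48) = (64.62, 75.58)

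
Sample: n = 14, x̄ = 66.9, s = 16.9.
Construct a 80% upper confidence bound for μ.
μ ≤ 70.83

Upper bound (one-sided):
t* = 0.870 (one-sided for 80%)
Upper bound = x̄ + t* · s/√n = 66.9 + 0.870 · 16.9/√14 = 70.83

We are 80% confident that μ ≤ 70.83.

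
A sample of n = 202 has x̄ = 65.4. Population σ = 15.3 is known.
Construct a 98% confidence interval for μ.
(62.90, 67.90)

z-interval (σ known):
z* = 2.326 for 98% confidence

Margin of error = z* · σ/√n = 2.326 · 15.3/√202 = 2.50

CI: (65.4 - 2.50, 65.4 + 2.50) = (62.90, 67.90)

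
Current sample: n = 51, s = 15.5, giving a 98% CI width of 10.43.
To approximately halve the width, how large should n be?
n ≈ 204

CI width ∝ 1/√n
To reduce width by factor 2, need √n to grow by 2 → need 2² = 4 times as many samples.

Current: n = 51, width = 10.43
New: n = 204, width ≈ 5.09

Width reduced by factor of 10.43/5.09 = 2.05.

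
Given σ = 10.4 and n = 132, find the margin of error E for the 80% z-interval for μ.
Margin of error = 1.16

Margin of error = z* · σ/√n
= 1.282 · 10.4/√132
= 1.282 · 10.4/11.4891
= 1.16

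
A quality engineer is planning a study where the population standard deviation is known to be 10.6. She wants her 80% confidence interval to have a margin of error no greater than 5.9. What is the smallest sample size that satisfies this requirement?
n ≥ 6

For margin E ≤ 5.9:
n ≥ (z* · σ / E)²
n ≥ (1.282 · 10.6 / 5.9)²
n ≥ 5.30

Minimum n = 6 (rounding up)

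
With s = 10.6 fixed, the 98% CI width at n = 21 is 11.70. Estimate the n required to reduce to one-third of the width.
n ≈ 189

CI width ∝ 1/√n
To reduce width by factor 3, need √n to grow by 3 → need 3² = 9 times as many samples.

Current: n = 21, width = 11.70
New: n = 189, width ≈ 3.62

Width reduced by factor of 11.70/3.62 = 3.23.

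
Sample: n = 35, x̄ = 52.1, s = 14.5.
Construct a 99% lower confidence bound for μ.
μ ≥ 46.12

Lower bound (one-sided):
t* = 2.441 (one-sided for 99%)
Lower bound = x̄ - t* · s/√n = 52.1 - 2.441 · 14.5/√35 = 46.12

We are 99% confident that μ ≥ 46.12.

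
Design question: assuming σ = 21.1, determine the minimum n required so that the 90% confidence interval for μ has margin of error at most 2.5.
n ≥ 193

For margin E ≤ 2.5:
n ≥ (z* · σ / E)²
n ≥ (1.645 · 21.1 / 2.5)²
n ≥ 192.76

Minimum n = 193 (rounding up)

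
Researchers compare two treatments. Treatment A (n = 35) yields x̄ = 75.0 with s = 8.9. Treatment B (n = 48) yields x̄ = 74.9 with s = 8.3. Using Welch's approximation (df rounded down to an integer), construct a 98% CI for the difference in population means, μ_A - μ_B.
(-4.48, 4.68)

Difference: x̄₁ - x̄₂ = 0.10
SE = √(s₁²/n₁ + s₂²/n₂) = √(8.9²/35 + 8.3²/48) = 1.9231
df = 70.33 → 70 (Welch–Satterthwaite, rounded down)
t* = 2.381

CI: 0.10 ± 2.381 · 1.9231 = 0.10 ± 4.58 = (-4.48, 4.68)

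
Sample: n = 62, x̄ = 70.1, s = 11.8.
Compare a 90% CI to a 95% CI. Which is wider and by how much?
95% CI is wider by 0.98

df = 61
90% CI: t* = 1.670, (67.60, 72.60), width = 2 · t* · s/√n = 5.01
95% CI: t* = 2.000, (67.10, 73.10), width = 2 · t* · s/√n = 5.99

The 95% CI is wider by 5.99 - 5.01 = 0.98.
Higher confidence requires a wider interval.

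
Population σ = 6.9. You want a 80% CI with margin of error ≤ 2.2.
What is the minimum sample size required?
n ≥ 17

For margin E ≤ 2.2:
n ≥ (z* · σ / E)²
n ≥ (1.282 · 6.9 / 2.2)²
n ≥ 16.17

Minimum n = 17 (rounding up)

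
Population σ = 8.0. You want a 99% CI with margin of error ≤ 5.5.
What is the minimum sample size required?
n ≥ 15

For margin E ≤ 5.5:
n ≥ (z* · σ / E)²
n ≥ (2.576 · 8.0 / 5.5)²
n ≥ 14.04

Minimum n = 15 (rounding up)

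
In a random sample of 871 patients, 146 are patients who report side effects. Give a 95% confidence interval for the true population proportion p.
(0.143, 0.192)

Proportion CI:
p̂ = 146/871 = 0.16762
SE = √(p̂(1-p̂)/n) = √(0.16762 · 0.83238 / 871) = 0.01266

z* = 1.960
Margin = z* · SE = 1.960 · 0.01266 = 0.0248

CI: 0.16762 ± 0.0248 = (0.143, 0.192)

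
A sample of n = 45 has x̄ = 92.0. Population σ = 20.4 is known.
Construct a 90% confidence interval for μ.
(87.00, 97.00)

z-interval (σ known):
z* = 1.645 for 90% confidence

Margin of error = z* · σ/√n = 1.645 · 20.4/√45 = 5.00

CI: (92.0 - 5.00, 92.0 + 5.00) = (87.00, 97.00)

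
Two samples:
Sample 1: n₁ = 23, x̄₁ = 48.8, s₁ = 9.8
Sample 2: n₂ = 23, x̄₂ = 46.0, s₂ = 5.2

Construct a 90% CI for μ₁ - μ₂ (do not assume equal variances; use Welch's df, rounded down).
(-1.11, 6.71)

Difference: x̄₁ - x̄₂ = 2.80
SE = √(s₁²/n₁ + s₂²/n₂) = √(9.8²/23 + 5.2²/23) = 2.3133
df = 33.48 → 33 (Welch–Satterthwaite, rounded down)
t* = 1.692

CI: 2.80 ± 1.692 · 2.3133 = 2.80 ± 3.91 = (-1.11, 6.71)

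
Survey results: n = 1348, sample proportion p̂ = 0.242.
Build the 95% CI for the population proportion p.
(0.219, 0.265)

Proportion CI:
SE = √(p̂(1-p̂)/n) = √(0.242 · 0.758 / 1348) = 0.01167

z* = 1.960
Margin = z* · SE = 1.960 · 0.01167 = 0.0229

CI: 0.242 ± 0.0229 = (0.219, 0.265)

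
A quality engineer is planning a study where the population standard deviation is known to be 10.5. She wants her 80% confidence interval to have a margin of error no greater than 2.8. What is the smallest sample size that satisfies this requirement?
n ≥ 24

For margin E ≤ 2.8:
n ≥ (z* · σ / E)²
n ≥ (1.282 · 10.5 / 2.8)²
n ≥ 23.11

Minimum n = 24 (rounding up)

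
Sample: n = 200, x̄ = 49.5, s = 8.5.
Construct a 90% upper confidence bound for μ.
μ ≤ 50.27

Upper bound (one-sided):
t* = 1.286 (one-sided for 90%)
Upper bound = x̄ + t* · s/√n = 49.5 + 1.286 · 8.5/√200 = 50.27

We are 90% confident that μ ≤ 50.27.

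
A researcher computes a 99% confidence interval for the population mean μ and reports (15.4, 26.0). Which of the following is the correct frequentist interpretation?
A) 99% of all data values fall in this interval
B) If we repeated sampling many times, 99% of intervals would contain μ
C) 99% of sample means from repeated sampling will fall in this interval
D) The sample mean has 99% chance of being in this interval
B

A) Wrong — a CI is about the parameter μ, not individual data values.
B) Correct — this is the frequentist long-run coverage interpretation.
C) Wrong — coverage applies to intervals containing μ, not to future x̄ values.
D) Wrong — x̄ is observed and sits in the interval by construction.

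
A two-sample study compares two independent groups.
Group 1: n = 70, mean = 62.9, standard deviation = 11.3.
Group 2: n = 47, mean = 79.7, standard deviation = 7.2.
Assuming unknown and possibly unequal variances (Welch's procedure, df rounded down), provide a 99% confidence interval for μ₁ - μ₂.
(-21.28, -12.32)

Difference: x̄₁ - x̄₂ = -16.80
SE = √(s₁²/n₁ + s₂²/n₂) = √(11.3²/70 + 7.2²/47) = 1.7109
df = 114.74 → 114 (Welch–Satterthwaite, rounded down)
t* = 2.620

CI: -16.80 ± 2.620 · 1.7109 = -16.80 ± 4.48 = (-21.28, -12.32)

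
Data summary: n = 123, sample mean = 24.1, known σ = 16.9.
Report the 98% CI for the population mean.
(20.56, 27.64)

z-interval (σ known):
z* = 2.326 for 98% confidence

Margin of error = z* · σ/√n = 2.326 · 16.9/√123 = 3.54

CI: (24.1 - 3.54, 24.1 + 3.54) = (20.56, 27.64)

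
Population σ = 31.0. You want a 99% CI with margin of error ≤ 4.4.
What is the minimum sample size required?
n ≥ 330

For margin E ≤ 4.4:
n ≥ (z* · σ / E)²
n ≥ (2.576 · 31.0 / 4.4)²
n ≥ 329.39

Minimum n = 330 (rounding up)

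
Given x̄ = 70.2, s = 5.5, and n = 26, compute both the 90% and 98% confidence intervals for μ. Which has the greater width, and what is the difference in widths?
98% CI is wider by 1.68

df = 25
90% CI: t* = 1.708, (68.36, 72.04), width = 2 · t* · s/√n = 3.68
98% CI: t* = 2.485, (67.52, 72.88), width = 2 · t* · s/√n = 5.36

The 98% CI is wider by 5.36 - 3.68 = 1.68.
Higher confidence requires a wider interval.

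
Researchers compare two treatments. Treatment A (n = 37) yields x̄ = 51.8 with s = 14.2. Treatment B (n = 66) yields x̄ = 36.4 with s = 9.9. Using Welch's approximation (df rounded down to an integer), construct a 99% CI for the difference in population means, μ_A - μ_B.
(8.37, 22.43)

Difference: x̄₁ - x̄₂ = 15.40
SE = √(s₁²/n₁ + s₂²/n₂) = √(14.2²/37 + 9.9²/66) = 2.6334
df = 55.99 → 55 (Welch–Satterthwaite, rounded down)
t* = 2.668

CI: 15.40 ± 2.668 · 2.6334 = 15.40 ± 7.03 = (8.37, 22.43)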